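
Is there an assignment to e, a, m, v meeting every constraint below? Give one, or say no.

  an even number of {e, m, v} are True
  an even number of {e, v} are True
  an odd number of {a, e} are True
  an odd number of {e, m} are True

e: True, a: False, m: False, v: True

{e, m, v}: 2 true → even ✓
{e, v}: 2 true → even ✓
{a, e}: 1 true → odd ✓
{e, m}: 1 true → odd ✓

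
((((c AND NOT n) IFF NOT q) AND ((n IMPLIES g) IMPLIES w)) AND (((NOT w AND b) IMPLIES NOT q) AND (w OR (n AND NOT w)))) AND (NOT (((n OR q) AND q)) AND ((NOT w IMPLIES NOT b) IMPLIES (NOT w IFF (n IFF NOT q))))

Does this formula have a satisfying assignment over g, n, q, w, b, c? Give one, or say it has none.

g=T, n=F, q=F, w=T, b=T, c=T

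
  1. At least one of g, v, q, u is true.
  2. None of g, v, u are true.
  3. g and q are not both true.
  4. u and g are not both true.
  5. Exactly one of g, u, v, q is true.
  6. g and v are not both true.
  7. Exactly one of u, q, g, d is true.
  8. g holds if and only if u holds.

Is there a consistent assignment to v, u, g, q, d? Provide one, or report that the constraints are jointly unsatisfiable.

v: False; u: False; g: False; q: True; d: False

  (1) {g, v, q, u}: 1 true — at least one ✓
  (2) {g, v, u}: 0 true — none ✓
  (3) g=F, q=T — not both ✓
  (4) u=F, g=F — not both ✓
  (5) {g, u, v, q}: 1 true — exactly one ✓
  (6) g=F, v=F — not both ✓
  (7) {u, q, g, d}: 1 true — exactly one ✓
  (8) g=F, u=F — same ✓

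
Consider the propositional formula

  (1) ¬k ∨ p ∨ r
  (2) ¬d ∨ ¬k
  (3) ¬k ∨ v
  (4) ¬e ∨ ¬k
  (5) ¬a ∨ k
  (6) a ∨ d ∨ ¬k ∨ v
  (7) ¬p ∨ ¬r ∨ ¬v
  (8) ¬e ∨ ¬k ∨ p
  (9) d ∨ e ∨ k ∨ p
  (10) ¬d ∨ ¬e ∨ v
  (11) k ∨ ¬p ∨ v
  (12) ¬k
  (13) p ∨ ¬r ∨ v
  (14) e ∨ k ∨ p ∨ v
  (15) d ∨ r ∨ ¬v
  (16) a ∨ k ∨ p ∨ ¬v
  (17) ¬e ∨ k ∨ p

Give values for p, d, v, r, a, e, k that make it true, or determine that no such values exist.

Unit clause (¬k) forces k = False.
In (¬a ∨ k) only ¬a is left, so a = False.
Try p = False:
  (a ∨ k ∨ p ∨ ¬v) forces v = False.
  (p ∨ ¬r ∨ v) forces r = False.
  (e ∨ k ∨ p ∨ v) forces e = True.
  clause (¬e ∨ k ∨ p) is falsified — backtrack.
So p = True.
  then (k ∨ ¬p ∨ v) forces v = True.
  then (¬p ∨ ¬r ∨ ¬v) forces r = False.
  then (d ∨ r ∨ ¬v) forces d = True.
Set e = False.
All clauses satisfied.

p: True, d: True, v: True, r: False, a: False, e: False, k: False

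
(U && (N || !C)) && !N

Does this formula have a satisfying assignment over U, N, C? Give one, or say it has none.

U=T, N=F, C=F

  U && (N || !C) = True
    N || !C = True
      !C = True
  !N = True
Both conjuncts True, so the formula holds.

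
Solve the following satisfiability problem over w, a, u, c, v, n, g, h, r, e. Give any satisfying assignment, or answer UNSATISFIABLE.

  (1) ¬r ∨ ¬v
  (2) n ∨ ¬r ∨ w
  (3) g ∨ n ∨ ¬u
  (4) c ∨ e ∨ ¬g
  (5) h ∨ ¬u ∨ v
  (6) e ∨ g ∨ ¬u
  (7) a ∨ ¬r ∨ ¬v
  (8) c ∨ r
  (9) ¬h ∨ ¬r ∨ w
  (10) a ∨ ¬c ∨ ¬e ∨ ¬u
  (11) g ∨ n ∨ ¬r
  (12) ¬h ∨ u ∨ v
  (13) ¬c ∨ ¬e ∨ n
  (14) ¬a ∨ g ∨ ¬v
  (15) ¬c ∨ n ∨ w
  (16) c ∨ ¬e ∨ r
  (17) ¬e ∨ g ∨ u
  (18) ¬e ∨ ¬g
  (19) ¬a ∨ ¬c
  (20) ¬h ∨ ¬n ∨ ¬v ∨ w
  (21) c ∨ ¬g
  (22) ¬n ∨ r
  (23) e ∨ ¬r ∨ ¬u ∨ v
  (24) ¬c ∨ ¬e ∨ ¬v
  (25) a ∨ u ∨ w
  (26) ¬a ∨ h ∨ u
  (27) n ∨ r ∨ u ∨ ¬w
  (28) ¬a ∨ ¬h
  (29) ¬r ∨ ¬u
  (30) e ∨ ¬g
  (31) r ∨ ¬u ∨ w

Set w = True.
Set a = False.
Try u = True:
  (¬r ∨ ¬u) forces r = False.
  (c ∨ r) forces c = True.
  (a ∨ ¬c ∨ ¬e ∨ ¬u) forces e = False.
  (e ∨ g ∨ ¬u) forces g = True.
  clause (e ∨ ¬g) is falsified — backtrack.
So u = False.
Set c = False.
  then (c ∨ r) forces r = True.
  then (c ∨ ¬g) forces g = False.
  then (¬r ∨ ¬v) forces v = False.
  then (g ∨ n ∨ ¬r) forces n = True.
  then (¬h ∨ u ∨ v) forces h = False.
  then (¬e ∨ g ∨ u) forces e = False.
All clauses satisfied.

w=T; a=F; u=F; c=F; v=F; n=T; g=F; h=F; r=T; e=F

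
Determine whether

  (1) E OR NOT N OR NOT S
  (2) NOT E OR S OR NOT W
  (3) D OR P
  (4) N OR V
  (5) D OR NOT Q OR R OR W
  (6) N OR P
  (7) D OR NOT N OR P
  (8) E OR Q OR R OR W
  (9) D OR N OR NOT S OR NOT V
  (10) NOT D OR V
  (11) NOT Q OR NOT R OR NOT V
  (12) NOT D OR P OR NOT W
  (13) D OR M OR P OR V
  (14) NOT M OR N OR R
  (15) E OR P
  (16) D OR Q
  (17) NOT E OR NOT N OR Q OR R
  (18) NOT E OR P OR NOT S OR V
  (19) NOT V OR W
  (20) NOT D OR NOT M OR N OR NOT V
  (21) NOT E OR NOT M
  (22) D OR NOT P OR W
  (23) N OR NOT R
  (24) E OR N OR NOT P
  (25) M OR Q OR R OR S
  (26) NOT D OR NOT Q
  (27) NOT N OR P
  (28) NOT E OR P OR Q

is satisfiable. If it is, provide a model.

P = True, R = False, N = True, V = True, S = False, E = False, W = True, D = False, Q = True, M = True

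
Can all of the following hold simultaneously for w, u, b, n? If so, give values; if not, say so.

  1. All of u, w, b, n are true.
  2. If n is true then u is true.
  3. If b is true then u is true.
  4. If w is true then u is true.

w: True, u: True, b: True, n: True

  (1) {u, w, b, n}: all 4 true ✓
  (2) n=T ⇒ u: T ✓
  (3) b=T ⇒ u: T ✓
  (4) w=T ⇒ u: T ✓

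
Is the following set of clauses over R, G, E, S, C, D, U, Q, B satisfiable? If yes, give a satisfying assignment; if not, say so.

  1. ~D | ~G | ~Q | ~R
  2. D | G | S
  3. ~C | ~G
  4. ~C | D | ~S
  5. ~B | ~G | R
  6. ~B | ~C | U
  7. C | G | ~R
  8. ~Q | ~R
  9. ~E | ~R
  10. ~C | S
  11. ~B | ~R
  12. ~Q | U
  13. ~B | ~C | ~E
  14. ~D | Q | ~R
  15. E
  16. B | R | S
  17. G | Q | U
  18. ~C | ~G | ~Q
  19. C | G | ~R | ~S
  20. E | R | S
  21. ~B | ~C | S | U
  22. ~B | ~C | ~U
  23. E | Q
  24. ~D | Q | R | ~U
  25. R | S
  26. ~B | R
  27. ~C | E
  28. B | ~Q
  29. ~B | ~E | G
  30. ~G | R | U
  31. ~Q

Unit clause (E) forces E = True.
Unit clause (~Q) forces Q = False.
In (~E | ~R) only ~R is left, so R = False.
In (R | S) only S is left, so S = True.
In (~B | R) only ~B is left, so B = False.
Set G = True.
  then (~C | ~G) forces C = False.
  then (~G | R | U) forces U = True.
  then (~D | Q | R | ~U) forces D = False.
All clauses satisfied.

R: False, G: True, E: True, S: True, C: False, D: False, U: True, Q: False, B: False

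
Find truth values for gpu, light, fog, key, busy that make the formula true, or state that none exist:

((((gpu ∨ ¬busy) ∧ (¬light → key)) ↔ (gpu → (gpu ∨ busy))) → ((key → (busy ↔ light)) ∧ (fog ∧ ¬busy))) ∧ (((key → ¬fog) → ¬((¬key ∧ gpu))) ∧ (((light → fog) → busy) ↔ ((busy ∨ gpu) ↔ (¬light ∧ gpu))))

Case gpu = True: the formula simplifies to ((¬light → key) → ((key → (busy ↔ light)) ∧ (fog ∧ ¬busy))) ∧ (((key → ¬fog) → ¬(¬key)) ∧ (((light → fog) → busy) ↔ ¬light)).
  key = True: simplifies to ((busy ↔ light) ∧ (fog ∧ ¬busy)) ∧ (((light → fog) → busy) ↔ ¬light).
    fog = True: simplifies to ((busy ↔ light) ∧ ¬busy) ∧ (busy ↔ ¬light).
      busy = True: the conjunct ¬busy is False.
      busy = False: simplifies to ¬light ∧ light.
        light = True: the conjunct ¬light is False.
        light = False: the conjunct light is False.
    fog = False: the conjunct fog is False.
  key = False: the conjunct (key → ¬fog) → ¬(¬key) becomes (False → ¬fog) → ¬True = False.
Case gpu = False: the formula simplifies to ((¬busy ∧ (¬light → key)) → ((key → (busy ↔ light)) ∧ (fog ∧ ¬busy))) ∧ (((light → fog) → busy) ↔ ¬busy).
  busy = True: the conjunct ((light → fog) → busy) ↔ ¬busy becomes ((light → fog) → True) ↔ ¬True = False.
  busy = False: simplifies to ((¬light → key) → ((key → ¬light) ∧ fog)) ∧ ¬((light → fog)).
    light = True: simplifies to (¬key ∧ fog) ∧ ¬fog.
      fog = True: the conjunct ¬fog is False.
      fog = False: the conjunct fog is False.
    light = False: the conjunct ¬((light → fog)) becomes ¬((False → fog)) = False.
Both cases fail — unsatisfiable.

No satisfying assignment exists.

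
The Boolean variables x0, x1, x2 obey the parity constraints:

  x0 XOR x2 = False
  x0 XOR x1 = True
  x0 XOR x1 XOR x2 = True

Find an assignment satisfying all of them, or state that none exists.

x0 = False, x1 = True, x2 = False

x0 XOR x2 = F XOR F = False ✓
x0 XOR x1 = F XOR T = True ✓
x0 XOR x1 XOR x2 = F XOR T XOR F = True ✓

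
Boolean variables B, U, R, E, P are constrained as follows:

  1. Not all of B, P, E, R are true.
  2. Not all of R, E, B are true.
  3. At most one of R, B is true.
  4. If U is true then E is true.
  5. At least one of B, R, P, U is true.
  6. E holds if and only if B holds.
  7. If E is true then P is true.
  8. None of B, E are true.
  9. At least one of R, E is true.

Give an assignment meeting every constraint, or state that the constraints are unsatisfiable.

B = False, U = False, R = True, E = False, P = False

  (1) {B, P, E, R}: 1/4 true — not all ✓
  (2) {R, E, B}: 1/3 true — not all ✓
  (3) {R, B}: 1 true — at most one ✓
  (4) U=F ⇒ E: vacuous ✓
  (5) {B, R, P, U}: 1 true — at least one ✓
  (6) E=F, B=F — same ✓
  (7) E=F ⇒ P: vacuous ✓
  (8) {B, E}: 0 true — none ✓
  (9) {R, E}: 1 true — at least one ✓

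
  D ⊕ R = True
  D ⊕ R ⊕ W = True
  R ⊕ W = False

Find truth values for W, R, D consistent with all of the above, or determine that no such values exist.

W=F, R=F, D=T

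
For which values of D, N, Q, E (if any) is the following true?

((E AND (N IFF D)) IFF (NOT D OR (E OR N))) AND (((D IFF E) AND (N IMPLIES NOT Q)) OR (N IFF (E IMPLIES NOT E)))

D=T, N=T, Q=F, E=T

  (E AND (N IFF D)) IFF (NOT D OR (E OR N)) = True
    E AND (N IFF D) = True
      N IFF D = True
    NOT D OR (E OR N) = True
      NOT D = False
      E OR N = True
  ((D IFF E) AND (N IMPLIES NOT Q)) OR (N IFF (E IMPLIES NOT E)) = True
    (D IFF E) AND (N IMPLIES NOT Q) = True
      D IFF E = True
      N IMPLIES NOT Q = True
        NOT Q = True
    N IFF (E IMPLIES NOT E) = False
      E IMPLIES NOT E = False
        NOT E = False
Both conjuncts True, so the formula holds.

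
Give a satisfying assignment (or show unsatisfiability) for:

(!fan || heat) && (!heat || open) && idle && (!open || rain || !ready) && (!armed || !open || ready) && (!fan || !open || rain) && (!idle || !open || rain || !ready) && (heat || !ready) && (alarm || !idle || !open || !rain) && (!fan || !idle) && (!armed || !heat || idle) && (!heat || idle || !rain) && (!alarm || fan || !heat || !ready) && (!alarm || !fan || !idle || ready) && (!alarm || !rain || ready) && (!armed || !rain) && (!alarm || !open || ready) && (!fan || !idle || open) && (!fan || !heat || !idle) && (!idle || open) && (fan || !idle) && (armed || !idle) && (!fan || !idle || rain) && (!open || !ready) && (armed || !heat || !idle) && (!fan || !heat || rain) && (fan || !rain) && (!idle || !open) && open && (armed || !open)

No satisfying assignment exists.

Case idle = True:
  (!fan || !idle) forces fan = False.
  Clause (fan || !idle) is falsified — contradiction.
Case idle = False:
  Clause (idle) is falsified — contradiction.
Both cases fail, so the formula is unsatisfiable.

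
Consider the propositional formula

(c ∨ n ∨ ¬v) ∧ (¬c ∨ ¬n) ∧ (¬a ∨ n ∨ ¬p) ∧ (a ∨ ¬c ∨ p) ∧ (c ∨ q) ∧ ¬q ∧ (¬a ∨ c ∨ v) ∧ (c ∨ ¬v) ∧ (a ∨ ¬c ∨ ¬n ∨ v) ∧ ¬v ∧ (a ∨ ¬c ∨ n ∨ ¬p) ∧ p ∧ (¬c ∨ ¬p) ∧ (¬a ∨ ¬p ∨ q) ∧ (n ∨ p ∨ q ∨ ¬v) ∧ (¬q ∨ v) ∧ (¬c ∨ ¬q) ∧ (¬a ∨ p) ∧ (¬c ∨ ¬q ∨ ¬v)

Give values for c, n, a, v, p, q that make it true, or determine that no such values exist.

UNSATISFIABLE

Case p = True:
  (¬q) forces q = False.
  (c ∨ q) forces c = True.
  Clause (¬c ∨ ¬p) is falsified — contradiction.
Case p = False:
  Clause (p) is falsified — contradiction.
Both cases fail, so the formula is unsatisfiable.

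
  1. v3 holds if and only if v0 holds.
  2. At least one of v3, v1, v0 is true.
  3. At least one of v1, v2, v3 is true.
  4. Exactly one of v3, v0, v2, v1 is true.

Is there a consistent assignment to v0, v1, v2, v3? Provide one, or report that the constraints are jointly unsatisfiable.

v0: False, v1: True, v2: False, v3: False

  (1) v3=F, v0=F — same ✓
  (2) {v3, v1, v0}: 1 true — at least one ✓
  (3) {v1, v2, v3}: 1 true — at least one ✓
  (4) {v3, v0, v2, v1}: 1 true — exactly one ✓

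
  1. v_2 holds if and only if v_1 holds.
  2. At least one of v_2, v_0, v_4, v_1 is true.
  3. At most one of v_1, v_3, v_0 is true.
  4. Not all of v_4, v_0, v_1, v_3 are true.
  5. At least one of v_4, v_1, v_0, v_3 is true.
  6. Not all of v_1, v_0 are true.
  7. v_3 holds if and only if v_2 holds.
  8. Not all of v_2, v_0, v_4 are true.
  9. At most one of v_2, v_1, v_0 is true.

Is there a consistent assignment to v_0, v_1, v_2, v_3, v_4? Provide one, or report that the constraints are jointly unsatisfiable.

v_0 = False, v_1 = False, v_2 = False, v_3 = False, v_4 = True

  (1) v_2=F, v_1=F — same ✓
  (2) {v_2, v_0, v_4, v_1}: 1 true — at least one ✓
  (3) {v_1, v_3, v_0}: 0 true — at most one ✓
  (4) {v_4, v_0, v_1, v_3}: 1/4 true — not all ✓
  (5) {v_4, v_1, v_0, v_3}: 1 true — at least one ✓
  (6) {v_1, v_0}: 0/2 true — not all ✓
  (7) v_3=F, v_2=F — same ✓
  (8) {v_2, v_0, v_4}: 1/3 true — not all ✓
  (9) {v_2, v_1, v_0}: 0 true — at most one ✓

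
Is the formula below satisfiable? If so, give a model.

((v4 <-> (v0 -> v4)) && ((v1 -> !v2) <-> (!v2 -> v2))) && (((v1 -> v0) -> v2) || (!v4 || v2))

v0: True; v1: False; v2: True; v4: False

  (v4 <-> (v0 -> v4)) && ((v1 -> !v2) <-> (!v2 -> v2)) = True
    v4 <-> (v0 -> v4) = True
      v0 -> v4 = False
    (v1 -> !v2) <-> (!v2 -> v2) = True
      v1 -> !v2 = True
        !v2 = False
      !v2 -> v2 = True
        !v2 = False
  ((v1 -> v0) -> v2) || (!v4 || v2) = True
    (v1 -> v0) -> v2 = True
      v1 -> v0 = True
    !v4 || v2 = True
      !v4 = True
Both conjuncts True, so the formula holds.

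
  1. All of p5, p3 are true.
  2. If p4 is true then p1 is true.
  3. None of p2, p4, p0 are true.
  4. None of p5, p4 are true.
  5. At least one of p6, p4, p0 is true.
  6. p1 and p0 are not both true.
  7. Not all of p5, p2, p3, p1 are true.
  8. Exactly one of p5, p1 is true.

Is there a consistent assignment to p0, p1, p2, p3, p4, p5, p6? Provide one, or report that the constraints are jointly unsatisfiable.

Case p5 = True:
  Constraint (4) is violated (p5=T) — contradiction.
Case p5 = False:
  Constraint (1) is violated (p5=F) — contradiction.
Both cases fail — unsatisfiable.

Unsatisfiable — no assignment works.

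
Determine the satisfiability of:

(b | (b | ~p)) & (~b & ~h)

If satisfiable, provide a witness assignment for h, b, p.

h = False, b = False, p = False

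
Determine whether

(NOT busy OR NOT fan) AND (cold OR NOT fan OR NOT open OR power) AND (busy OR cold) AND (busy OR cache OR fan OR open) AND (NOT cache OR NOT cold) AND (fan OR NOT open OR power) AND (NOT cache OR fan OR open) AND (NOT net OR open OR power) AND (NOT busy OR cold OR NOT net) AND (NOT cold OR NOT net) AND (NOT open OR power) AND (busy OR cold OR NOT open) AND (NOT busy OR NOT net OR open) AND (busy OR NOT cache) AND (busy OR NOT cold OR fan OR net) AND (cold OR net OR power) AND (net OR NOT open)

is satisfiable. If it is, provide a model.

Set cache = False.
Set power = True.
Set open = False.
Try net = True:
  (NOT cold OR NOT net) forces cold = False.
  (busy OR cold) forces busy = True.
  clause (NOT busy OR cold OR NOT net) is falsified — backtrack.
So net = False.
Set busy = False.
  then (busy OR cold) forces cold = True.
  then (busy OR cache OR fan OR open) forces fan = True.
All clauses satisfied.

cache = False, power = True, open = False, net = False, busy = False, cold = True, fan = True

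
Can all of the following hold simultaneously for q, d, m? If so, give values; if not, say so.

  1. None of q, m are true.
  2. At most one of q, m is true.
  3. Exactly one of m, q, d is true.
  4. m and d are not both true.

q = False, d = True, m = False

  (1) {q, m}: 0 true — none ✓
  (2) {q, m}: 0 true — at most one ✓
  (3) {m, q, d}: 1 true — exactly one ✓
  (4) m=F, d=T — not both ✓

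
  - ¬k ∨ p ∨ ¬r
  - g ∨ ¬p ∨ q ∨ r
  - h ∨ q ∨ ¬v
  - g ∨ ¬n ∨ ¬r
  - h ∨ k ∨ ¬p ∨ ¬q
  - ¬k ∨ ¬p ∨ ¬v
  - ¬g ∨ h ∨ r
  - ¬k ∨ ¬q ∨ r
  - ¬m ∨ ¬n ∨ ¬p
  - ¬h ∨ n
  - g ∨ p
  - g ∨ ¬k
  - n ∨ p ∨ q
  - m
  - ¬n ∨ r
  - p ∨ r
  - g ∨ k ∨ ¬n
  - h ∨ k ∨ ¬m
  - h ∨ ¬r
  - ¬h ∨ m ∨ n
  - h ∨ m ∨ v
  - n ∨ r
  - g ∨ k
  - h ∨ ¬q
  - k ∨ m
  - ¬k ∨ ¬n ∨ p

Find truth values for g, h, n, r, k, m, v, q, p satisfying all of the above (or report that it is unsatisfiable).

Unit clause (m) forces m = True.
Try g = False:
  (g ∨ p) forces p = True.
  (¬m ∨ ¬n ∨ ¬p) forces n = False.
  (¬h ∨ n) forces h = False.
  (g ∨ ¬k) forces k = False.
  clause (h ∨ k ∨ ¬m) is falsified — backtrack.
So g = True.
Try h = False:
  (¬g ∨ h ∨ r) forces r = True.
  clause (h ∨ ¬r) is falsified — backtrack.
So h = True.
  then (¬h ∨ n) forces n = True.
  then (¬n ∨ r) forces r = True.
  then (¬m ∨ ¬n ∨ ¬p) forces p = False.
  then (¬k ∨ ¬n ∨ p) forces k = False.
Set v = True.
Set q = False.
All clauses satisfied.

g: True, h: True, n: True, r: True, k: False, m: True, v: True, q: False, p: False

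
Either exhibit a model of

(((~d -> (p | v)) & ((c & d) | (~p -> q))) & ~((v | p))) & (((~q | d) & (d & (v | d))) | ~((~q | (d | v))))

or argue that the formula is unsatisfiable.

v = False, d = True, p = False, c = True, q = False

  ((~d -> (p | v)) & ((c & d) | (~p -> q))) & ~((v | p)) = True
    (~d -> (p | v)) & ((c & d) | (~p -> q)) = True
      ~d -> (p | v) = True
        ~d = False
        p | v = False
      (c & d) | (~p -> q) = True
        c & d = True
        ~p -> q = False
          ~p = True
    ~((v | p)) = True
      v | p = False
  ((~q | d) & (d & (v | d))) | ~((~q | (d | v))) = True
    (~q | d) & (d & (v | d)) = True
      ~q | d = True
        ~q = True
      d & (v | d) = True
        v | d = True
    ~((~q | (d | v))) = False
      ~q | (d | v) = True
        ~q = True
        d | v = True
Both conjuncts True, so the formula holds.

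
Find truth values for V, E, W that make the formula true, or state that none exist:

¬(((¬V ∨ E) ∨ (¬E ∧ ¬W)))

V = True; E = False; W = True

  ¬(((¬V ∨ E) ∨ (¬E ∧ ¬W))) = True
    (¬V ∨ E) ∨ (¬E ∧ ¬W) = False
      ¬V ∨ E = False
        ¬V = False
      ¬E ∧ ¬W = False
        ¬E = True
        ¬W = False
The formula evaluates to True.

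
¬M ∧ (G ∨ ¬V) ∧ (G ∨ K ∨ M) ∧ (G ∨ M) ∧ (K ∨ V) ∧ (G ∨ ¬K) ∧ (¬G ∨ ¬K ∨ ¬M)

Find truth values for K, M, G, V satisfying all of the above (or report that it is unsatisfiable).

Unit clause (¬M) forces M = False.
In (G ∨ M) only G is left, so G = True.
Set K = True.
Set V = True.
Check each clause:
  (¬M): ¬M holds.
  (G ∨ ¬V): G holds.
  (G ∨ K ∨ M): G holds.
  (G ∨ M): G holds.
  (K ∨ V): K holds.
  (G ∨ ¬K): G holds.
  (¬G ∨ ¬K ∨ ¬M): ¬M holds.
All clauses satisfied.

K=T, M=F, G=T, V=T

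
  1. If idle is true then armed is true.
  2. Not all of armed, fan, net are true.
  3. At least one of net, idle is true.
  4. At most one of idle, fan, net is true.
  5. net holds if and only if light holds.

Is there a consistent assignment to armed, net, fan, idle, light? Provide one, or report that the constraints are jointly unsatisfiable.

armed = True, net = True, fan = False, idle = False, light = True

  (1) idle=F ⇒ armed: vacuous ✓
  (2) {armed, fan, net}: 2/3 true — not all ✓
  (3) {net, idle}: 1 true — at least one ✓
  (4) {idle, fan, net}: 1 true — at most one ✓
  (5) net=T, light=T — same ✓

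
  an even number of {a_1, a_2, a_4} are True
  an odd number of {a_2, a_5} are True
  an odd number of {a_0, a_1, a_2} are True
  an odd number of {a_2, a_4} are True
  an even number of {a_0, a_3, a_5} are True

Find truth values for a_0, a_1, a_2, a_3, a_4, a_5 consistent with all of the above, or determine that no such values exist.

a_0: False, a_1: True, a_2: False, a_3: True, a_4: True, a_5: True

{a_1, a_2, a_4}: 2 true → even ✓
{a_2, a_5}: 1 true → odd ✓
{a_0, a_1, a_2}: 1 true → odd ✓
{a_2, a_4}: 1 true → odd ✓
{a_0, a_3, a_5}: 2 true → even ✓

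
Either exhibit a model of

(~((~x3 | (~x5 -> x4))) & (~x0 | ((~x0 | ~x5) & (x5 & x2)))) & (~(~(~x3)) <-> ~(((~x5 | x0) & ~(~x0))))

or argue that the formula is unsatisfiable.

Unsatisfiable

Case x5 = True: the conjunct ~((~x3 | (~x5 -> x4))) becomes ~((~x3 | True)) = False.
Case x5 = False: the formula simplifies to (~((~x3 | x4)) & ~x0) & (~(~(~x3)) <-> ~(~(~x0))).
  x3 = True: simplifies to (~x4 & ~x0) & ~(~x0).
    x0 = True: the conjunct ~x0 is False.
    x0 = False: the conjunct ~(~x0) becomes ~(~False) = False.
  x3 = False: the conjunct ~((~x3 | x4)) becomes ~((True | x4)) = False.
Both cases fail — unsatisfiable.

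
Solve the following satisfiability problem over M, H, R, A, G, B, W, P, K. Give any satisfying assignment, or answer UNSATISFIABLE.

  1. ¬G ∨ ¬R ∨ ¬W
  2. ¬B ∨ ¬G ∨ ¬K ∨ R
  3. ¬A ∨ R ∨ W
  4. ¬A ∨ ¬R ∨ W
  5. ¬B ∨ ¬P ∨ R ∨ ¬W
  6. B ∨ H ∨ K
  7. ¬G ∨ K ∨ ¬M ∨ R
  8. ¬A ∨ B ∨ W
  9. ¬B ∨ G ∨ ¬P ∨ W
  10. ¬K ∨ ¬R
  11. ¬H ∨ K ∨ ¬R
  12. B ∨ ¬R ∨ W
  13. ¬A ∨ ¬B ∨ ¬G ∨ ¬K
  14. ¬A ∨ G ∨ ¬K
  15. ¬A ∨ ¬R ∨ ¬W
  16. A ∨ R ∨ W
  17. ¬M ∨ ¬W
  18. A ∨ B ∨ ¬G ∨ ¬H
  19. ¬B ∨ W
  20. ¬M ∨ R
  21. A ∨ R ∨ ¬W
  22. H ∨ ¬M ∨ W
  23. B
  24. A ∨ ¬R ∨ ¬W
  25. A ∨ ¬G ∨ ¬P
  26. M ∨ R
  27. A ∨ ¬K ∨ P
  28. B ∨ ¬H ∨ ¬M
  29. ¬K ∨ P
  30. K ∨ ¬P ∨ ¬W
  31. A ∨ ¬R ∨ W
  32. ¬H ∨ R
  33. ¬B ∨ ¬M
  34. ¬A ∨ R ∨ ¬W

No satisfying assignment exists.

Case R = True:
  (¬K ∨ ¬R) forces K = False.
  (¬H ∨ K ∨ ¬R) forces H = False.
  (B ∨ H ∨ K) forces B = True.
  (¬B ∨ W) forces W = True.
  (¬G ∨ ¬R ∨ ¬W) forces G = False.
  (¬A ∨ ¬R ∨ ¬W) forces A = False.
  Clause (A ∨ ¬R ∨ ¬W) is falsified — contradiction.
Case R = False:
  (¬M ∨ R) forces M = False.
  Clause (M ∨ R) is falsified — contradiction.
Both cases fail, so the formula is unsatisfiable.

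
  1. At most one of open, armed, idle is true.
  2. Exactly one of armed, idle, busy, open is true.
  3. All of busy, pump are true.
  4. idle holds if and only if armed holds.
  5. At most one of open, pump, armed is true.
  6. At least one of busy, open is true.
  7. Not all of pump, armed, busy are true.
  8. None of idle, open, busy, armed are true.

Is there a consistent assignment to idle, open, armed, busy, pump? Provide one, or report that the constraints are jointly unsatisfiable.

No satisfying assignment exists.

Case busy = True:
  Constraint (8) is violated (busy=T) — contradiction.
Case busy = False:
  Constraint (3) is violated (busy=F) — contradiction.
Both cases fail — unsatisfiable.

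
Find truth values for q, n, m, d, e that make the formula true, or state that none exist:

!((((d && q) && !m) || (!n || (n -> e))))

q: True; n: True; m: True; d: True; e: False

  !((((d && q) && !m) || (!n || (n -> e)))) = True
    ((d && q) && !m) || (!n || (n -> e)) = False
      (d && q) && !m = False
        d && q = True
        !m = False
      !n || (n -> e) = False
        !n = False
        n -> e = False
The formula evaluates to True.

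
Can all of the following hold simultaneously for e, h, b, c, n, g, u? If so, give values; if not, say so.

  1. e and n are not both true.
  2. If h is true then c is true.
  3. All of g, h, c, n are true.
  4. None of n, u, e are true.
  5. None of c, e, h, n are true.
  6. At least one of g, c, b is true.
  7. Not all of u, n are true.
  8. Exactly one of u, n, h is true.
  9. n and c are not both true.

The formula is unsatisfiable.

Case h = True:
  Constraint (5) is violated (h=T) — contradiction.
Case h = False:
  Constraint (3) is violated (h=F) — contradiction.
Both cases fail — unsatisfiable.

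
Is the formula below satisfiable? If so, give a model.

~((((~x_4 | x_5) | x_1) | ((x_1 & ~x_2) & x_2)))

x_1: False; x_2: False; x_4: True; x_5: False

  ~((((~x_4 | x_5) | x_1) | ((x_1 & ~x_2) & x_2))) = True
    ((~x_4 | x_5) | x_1) | ((x_1 & ~x_2) & x_2) = False
      (~x_4 | x_5) | x_1 = False
        ~x_4 | x_5 = False
          ~x_4 = False
      (x_1 & ~x_2) & x_2 = False
        x_1 & ~x_2 = False
          ~x_2 = True
The formula evaluates to True.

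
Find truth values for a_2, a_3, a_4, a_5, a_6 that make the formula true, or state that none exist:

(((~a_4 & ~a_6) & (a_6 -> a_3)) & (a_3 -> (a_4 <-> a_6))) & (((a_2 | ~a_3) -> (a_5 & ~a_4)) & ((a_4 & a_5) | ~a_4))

a_2 = True; a_3 = False; a_4 = False; a_5 = True; a_6 = False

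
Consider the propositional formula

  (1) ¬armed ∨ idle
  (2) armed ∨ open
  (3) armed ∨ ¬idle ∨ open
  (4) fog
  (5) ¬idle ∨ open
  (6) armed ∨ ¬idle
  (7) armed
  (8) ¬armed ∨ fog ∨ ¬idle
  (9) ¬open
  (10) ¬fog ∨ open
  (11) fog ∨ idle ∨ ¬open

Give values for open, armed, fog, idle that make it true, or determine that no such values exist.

Unsatisfiable — no assignment works.

Case open = True:
  Clause (¬open) is falsified — contradiction.
Case open = False:
  (armed ∨ open) forces armed = True.
  (¬armed ∨ idle) forces idle = True.
  Clause (¬idle ∨ open) is falsified — contradiction.
Both cases fail, so the formula is unsatisfiable.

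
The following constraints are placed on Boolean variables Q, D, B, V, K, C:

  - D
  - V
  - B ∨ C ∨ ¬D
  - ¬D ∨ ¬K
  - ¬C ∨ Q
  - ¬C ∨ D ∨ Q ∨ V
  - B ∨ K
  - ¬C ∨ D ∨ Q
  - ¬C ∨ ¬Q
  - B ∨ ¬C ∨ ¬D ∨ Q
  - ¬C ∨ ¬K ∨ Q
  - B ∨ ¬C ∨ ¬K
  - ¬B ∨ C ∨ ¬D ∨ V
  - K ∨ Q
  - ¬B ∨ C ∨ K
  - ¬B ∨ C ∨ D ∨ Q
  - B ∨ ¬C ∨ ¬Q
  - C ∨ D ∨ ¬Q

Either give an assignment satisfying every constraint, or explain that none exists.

Unsatisfiable

Case D = True:
  (V) forces V = True.
  (¬D ∨ ¬K) forces K = False.
  (B ∨ K) forces B = True.
  (K ∨ Q) forces Q = True.
  (¬C ∨ ¬Q) forces C = False.
  Clause (¬B ∨ C ∨ K) is falsified — contradiction.
Case D = False:
  Clause (D) is falsified — contradiction.
Both cases fail, so the formula is unsatisfiable.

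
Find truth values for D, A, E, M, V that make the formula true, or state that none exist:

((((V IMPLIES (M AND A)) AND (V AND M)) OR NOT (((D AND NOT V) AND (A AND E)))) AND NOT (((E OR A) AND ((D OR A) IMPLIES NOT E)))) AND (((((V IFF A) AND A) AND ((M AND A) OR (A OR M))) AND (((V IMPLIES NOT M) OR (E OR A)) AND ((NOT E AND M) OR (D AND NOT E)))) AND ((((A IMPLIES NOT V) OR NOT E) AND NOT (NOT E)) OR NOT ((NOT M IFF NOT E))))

Case E = True: the conjunct (NOT E AND M) OR (D AND NOT E) becomes (False AND M) OR (D AND False) = False.
Case E = False: the formula simplifies to NOT A AND (((((V IFF A) AND A) AND ((M AND A) OR (A OR M))) AND (((V IMPLIES NOT M) OR A) AND (M OR D))) AND NOT (NOT M)).
  A = True: the conjunct NOT A is False.
  A = False: the conjunct A is False.
Both cases fail — unsatisfiable.

The formula is unsatisfiable.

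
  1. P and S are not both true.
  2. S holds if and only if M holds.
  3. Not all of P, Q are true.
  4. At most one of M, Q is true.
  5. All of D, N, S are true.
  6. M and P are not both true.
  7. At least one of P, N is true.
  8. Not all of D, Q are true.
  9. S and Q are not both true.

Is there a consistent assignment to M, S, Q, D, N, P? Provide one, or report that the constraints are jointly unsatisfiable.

M: True; S: True; Q: False; D: True; N: True; P: False

  (1) P=F, S=T — not both ✓
  (2) S=T, M=T — same ✓
  (3) {P, Q}: 0/2 true — not all ✓
  (4) {M, Q}: 1 true — at most one ✓
  (5) {D, N, S}: all 3 true ✓
  (6) M=T, P=F — not both ✓
  (7) {P, N}: 1 true — at least one ✓
  (8) {D, Q}: 1/2 true — not all ✓
  (9) S=T, Q=F — not both ✓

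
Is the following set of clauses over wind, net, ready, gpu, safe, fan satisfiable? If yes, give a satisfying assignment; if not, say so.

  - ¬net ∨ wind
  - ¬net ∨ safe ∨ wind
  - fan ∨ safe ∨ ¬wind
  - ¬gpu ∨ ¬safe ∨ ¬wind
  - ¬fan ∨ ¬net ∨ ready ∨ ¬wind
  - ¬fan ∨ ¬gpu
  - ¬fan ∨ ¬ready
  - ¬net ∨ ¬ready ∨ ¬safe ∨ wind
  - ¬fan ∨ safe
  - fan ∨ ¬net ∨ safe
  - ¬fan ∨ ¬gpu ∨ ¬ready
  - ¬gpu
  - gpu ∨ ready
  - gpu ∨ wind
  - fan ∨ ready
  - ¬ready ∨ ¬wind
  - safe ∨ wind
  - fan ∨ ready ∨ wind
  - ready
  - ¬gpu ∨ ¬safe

Case ready = True:
  (¬fan ∨ ¬ready) forces fan = False.
  (¬gpu) forces gpu = False.
  (gpu ∨ wind) forces wind = True.
  Clause (¬ready ∨ ¬wind) is falsified — contradiction.
Case ready = False:
  Clause (ready) is falsified — contradiction.
Both cases fail, so the formula is unsatisfiable.

UNSATISFIABLE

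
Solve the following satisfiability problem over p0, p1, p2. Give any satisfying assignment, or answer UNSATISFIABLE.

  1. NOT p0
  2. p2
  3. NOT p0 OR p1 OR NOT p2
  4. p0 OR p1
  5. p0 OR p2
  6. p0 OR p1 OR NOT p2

Unit clause (NOT p0) forces p0 = False.
Unit clause (p2) forces p2 = True.
In (p0 OR p1) only p1 is left, so p1 = True.
Check each clause:
  (NOT p0): NOT p0 holds.
  (p2): p2 holds.
  (NOT p0 OR p1 OR NOT p2): NOT p0 holds.
  (p0 OR p1): p1 holds.
  (p0 OR p2): p2 holds.
  (p0 OR p1 OR NOT p2): p1 holds.
All clauses satisfied.

p0=F, p1=T, p2=T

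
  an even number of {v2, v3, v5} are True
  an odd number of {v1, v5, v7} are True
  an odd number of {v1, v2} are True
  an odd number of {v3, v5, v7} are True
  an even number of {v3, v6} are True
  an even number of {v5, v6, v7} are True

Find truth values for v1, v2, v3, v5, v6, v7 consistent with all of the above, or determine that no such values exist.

Unsatisfiable — no assignment works.

Adding constraints 4, 5, 6 mod 2: every variable appears an even number of times on the left, so the left side is 0.
But the right sides sum to 1 (mod 2). 0 ≠ 1 — the system is inconsistent.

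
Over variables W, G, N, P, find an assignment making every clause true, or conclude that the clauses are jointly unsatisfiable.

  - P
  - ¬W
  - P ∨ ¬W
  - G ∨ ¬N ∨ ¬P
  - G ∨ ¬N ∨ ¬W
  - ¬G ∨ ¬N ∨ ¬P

W: False; G: False; N: False; P: True

Unit clause (P) forces P = True.
Unit clause (¬W) forces W = False.
Set G = False.
  then (G ∨ ¬N ∨ ¬P) forces N = False.
All clauses satisfied.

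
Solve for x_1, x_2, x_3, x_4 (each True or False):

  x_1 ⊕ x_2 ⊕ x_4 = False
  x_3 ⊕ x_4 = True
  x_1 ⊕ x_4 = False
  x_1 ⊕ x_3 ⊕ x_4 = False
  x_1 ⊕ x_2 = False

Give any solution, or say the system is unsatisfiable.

Unsatisfiable

Adding constraints 1, 2, 3, 4, 5 mod 2: every variable appears an even number of times on the left, so the left side is 0.
But the right sides sum to 1 (mod 2). 0 ≠ 1 — the system is inconsistent.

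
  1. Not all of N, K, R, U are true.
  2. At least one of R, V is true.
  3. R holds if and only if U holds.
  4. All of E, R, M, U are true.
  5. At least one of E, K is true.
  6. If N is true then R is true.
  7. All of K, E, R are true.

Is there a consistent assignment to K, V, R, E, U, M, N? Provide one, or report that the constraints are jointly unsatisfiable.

K: True, V: False, R: True, E: True, U: True, M: True, N: False

  (1) {N, K, R, U}: 3/4 true — not all ✓
  (2) {R, V}: 1 true — at least one ✓
  (3) R=T, U=T — same ✓
  (4) {E, R, M, U}: all 4 true ✓
  (5) {E, K}: 2 true — at least one ✓
  (6) N=F ⇒ R: vacuous ✓
  (7) {K, E, R}: all 3 true ✓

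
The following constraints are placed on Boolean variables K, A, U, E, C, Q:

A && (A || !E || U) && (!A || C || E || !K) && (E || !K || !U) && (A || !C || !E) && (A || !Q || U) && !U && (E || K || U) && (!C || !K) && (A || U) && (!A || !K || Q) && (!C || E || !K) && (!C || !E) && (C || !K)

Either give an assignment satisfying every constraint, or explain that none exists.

K: False, A: True, U: False, E: True, C: False, Q: False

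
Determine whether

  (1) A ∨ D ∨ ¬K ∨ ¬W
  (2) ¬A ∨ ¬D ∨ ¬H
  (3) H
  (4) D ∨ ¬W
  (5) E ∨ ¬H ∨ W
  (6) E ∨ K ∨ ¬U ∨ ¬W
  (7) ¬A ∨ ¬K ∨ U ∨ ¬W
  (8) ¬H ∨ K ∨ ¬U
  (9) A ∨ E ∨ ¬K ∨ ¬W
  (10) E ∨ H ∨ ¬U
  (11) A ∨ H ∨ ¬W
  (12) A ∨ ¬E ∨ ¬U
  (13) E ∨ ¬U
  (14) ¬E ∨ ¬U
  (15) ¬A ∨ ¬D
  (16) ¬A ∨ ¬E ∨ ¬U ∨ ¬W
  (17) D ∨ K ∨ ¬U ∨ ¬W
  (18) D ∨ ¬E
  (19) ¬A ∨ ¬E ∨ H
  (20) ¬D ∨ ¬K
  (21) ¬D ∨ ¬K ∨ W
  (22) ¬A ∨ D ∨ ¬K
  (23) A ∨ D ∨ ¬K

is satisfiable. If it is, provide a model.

Unit clause (H) forces H = True.
Set E = False.
  then (E ∨ ¬H ∨ W) forces W = True.
  then (E ∨ ¬U) forces U = False.
  then (D ∨ ¬W) forces D = True.
  then (¬A ∨ ¬D) forces A = False.
  then (¬D ∨ ¬K) forces K = False.
All clauses satisfied.

E: False, U: False, H: True, K: False, A: False, D: True, W: True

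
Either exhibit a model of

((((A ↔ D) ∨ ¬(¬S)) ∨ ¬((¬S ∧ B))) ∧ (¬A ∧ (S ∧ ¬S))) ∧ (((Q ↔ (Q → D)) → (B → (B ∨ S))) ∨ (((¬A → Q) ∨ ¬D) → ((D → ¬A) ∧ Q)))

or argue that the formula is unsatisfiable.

Unsatisfiable — no assignment works.

Case S = True: the conjunct ¬S is False.
Case S = False: the conjunct S is False.
Both cases fail — unsatisfiable.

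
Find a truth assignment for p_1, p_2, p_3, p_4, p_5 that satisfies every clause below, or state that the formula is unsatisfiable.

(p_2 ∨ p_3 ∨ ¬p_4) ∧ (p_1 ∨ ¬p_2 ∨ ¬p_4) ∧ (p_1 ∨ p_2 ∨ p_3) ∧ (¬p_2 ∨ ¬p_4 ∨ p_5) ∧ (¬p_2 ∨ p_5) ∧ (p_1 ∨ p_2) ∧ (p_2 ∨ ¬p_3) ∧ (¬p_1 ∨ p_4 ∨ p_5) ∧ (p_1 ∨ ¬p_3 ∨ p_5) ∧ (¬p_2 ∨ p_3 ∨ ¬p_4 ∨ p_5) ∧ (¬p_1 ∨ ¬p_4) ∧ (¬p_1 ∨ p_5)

p_1: False; p_2: True; p_3: True; p_4: False; p_5: True

Set p_1 = False.
  then (p_1 ∨ p_2) forces p_2 = True.
  then (p_1 ∨ ¬p_2 ∨ ¬p_4) forces p_4 = False.
  then (¬p_2 ∨ p_5) forces p_5 = True.
Set p_3 = True.
All clauses satisfied.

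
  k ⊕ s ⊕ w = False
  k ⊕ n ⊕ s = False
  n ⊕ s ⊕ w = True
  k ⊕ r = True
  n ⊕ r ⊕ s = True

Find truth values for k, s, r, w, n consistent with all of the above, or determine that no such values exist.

k = False, s = True, r = True, w = True, n = True

k ⊕ s ⊕ w = F ⊕ T ⊕ T = False ✓
k ⊕ n ⊕ s = F ⊕ T ⊕ T = False ✓
n ⊕ s ⊕ w = T ⊕ T ⊕ T = True ✓
k ⊕ r = F ⊕ T = True ✓
n ⊕ r ⊕ s = T ⊕ T ⊕ T = True ✓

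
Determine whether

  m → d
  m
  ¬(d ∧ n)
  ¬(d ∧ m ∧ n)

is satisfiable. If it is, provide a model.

m = True; d = True; n = False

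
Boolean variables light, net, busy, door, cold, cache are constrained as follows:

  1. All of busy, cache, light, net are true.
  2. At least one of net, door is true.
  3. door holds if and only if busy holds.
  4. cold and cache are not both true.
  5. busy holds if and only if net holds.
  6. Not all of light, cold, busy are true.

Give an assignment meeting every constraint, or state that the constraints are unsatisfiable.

light=T, net=T, busy=T, door=T, cold=F, cache=T

  (1) {busy, cache, light, net}: all 4 true ✓
  (2) {net, door}: 2 true — at least one ✓
  (3) door=T, busy=T — same ✓
  (4) cold=F, cache=T — not both ✓
  (5) busy=T, net=T — same ✓
  (6) {light, cold, busy}: 2/3 true — not all ✓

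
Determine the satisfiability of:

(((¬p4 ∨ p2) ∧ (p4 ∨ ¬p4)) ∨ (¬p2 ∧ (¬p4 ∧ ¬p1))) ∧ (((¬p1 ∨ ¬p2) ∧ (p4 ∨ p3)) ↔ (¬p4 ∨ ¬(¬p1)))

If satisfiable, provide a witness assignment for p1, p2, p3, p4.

p1 = True, p2 = False, p3 = True, p4 = False

  ((¬p4 ∨ p2) ∧ (p4 ∨ ¬p4)) ∨ (¬p2 ∧ (¬p4 ∧ ¬p1)) = True
    (¬p4 ∨ p2) ∧ (p4 ∨ ¬p4) = True
      ¬p4 ∨ p2 = True
        ¬p4 = True
      p4 ∨ ¬p4 = True
        ¬p4 = True
    ¬p2 ∧ (¬p4 ∧ ¬p1) = False
      ¬p2 = True
      ¬p4 ∧ ¬p1 = False
        ¬p4 = True
        ¬p1 = False
  ((¬p1 ∨ ¬p2) ∧ (p4 ∨ p3)) ↔ (¬p4 ∨ ¬(¬p1)) = True
    (¬p1 ∨ ¬p2) ∧ (p4 ∨ p3) = True
      ¬p1 ∨ ¬p2 = True
        ¬p1 = False
        ¬p2 = True
      p4 ∨ p3 = True
    ¬p4 ∨ ¬(¬p1) = True
      ¬p4 = True
      ¬(¬p1) = True
        ¬p1 = False
Both conjuncts True, so the formula holds.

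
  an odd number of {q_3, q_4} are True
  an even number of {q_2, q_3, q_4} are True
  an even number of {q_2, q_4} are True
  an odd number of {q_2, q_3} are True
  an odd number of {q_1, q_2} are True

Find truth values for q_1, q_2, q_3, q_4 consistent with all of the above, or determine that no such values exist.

q_1: False; q_2: True; q_3: False; q_4: True

{q_3, q_4}: 1 true → odd ✓
{q_2, q_3, q_4}: 2 true → even ✓
{q_2, q_4}: 2 true → even ✓
{q_2, q_3}: 1 true → odd ✓
{q_1, q_2}: 1 true → odd ✓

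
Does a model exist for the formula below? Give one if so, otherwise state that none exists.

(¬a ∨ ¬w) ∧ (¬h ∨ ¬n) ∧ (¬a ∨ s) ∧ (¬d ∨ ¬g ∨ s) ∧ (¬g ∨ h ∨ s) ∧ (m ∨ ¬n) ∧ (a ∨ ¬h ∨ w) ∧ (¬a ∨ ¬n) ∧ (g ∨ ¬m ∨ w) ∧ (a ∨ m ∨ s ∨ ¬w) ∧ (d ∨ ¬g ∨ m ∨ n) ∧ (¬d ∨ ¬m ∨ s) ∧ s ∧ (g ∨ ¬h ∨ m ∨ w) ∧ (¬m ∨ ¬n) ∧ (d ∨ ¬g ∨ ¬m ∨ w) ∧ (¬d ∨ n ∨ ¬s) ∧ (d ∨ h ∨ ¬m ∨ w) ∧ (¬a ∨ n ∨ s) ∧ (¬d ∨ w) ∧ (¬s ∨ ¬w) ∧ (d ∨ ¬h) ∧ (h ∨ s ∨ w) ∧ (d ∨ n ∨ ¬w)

Unit clause (s) forces s = True.
In (¬s ∨ ¬w) only ¬w is left, so w = False.
In (¬d ∨ w) only ¬d is left, so d = False.
In (d ∨ ¬h) only ¬h is left, so h = False.
In (d ∨ h ∨ ¬m ∨ w) only ¬m is left, so m = False.
In (m ∨ ¬n) only ¬n is left, so n = False.
In (d ∨ ¬g ∨ m ∨ n) only ¬g is left, so g = False.
Set a = True.
All clauses satisfied.

d: False, s: True, n: False, g: False, m: False, w: False, h: False, a: True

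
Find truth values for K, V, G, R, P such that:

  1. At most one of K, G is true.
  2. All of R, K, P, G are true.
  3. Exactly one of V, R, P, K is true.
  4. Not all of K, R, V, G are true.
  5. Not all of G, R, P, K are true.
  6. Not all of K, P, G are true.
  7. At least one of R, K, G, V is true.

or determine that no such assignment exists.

The formula is unsatisfiable.

Case R = True:
  (2) forces K = True.
  Constraint (3) is violated (R=T, K=T) — contradiction.
Case R = False:
  Constraint (2) is violated (R=F) — contradiction.
Both cases fail — unsatisfiable.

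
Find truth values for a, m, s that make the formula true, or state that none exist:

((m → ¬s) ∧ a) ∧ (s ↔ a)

a=T, m=F, s=T

  (m → ¬s) ∧ a = True
    m → ¬s = True
      ¬s = False
  s ↔ a = True
Both conjuncts True, so the formula holds.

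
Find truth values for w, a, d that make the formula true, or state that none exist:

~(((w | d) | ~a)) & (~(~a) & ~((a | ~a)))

Unsatisfiable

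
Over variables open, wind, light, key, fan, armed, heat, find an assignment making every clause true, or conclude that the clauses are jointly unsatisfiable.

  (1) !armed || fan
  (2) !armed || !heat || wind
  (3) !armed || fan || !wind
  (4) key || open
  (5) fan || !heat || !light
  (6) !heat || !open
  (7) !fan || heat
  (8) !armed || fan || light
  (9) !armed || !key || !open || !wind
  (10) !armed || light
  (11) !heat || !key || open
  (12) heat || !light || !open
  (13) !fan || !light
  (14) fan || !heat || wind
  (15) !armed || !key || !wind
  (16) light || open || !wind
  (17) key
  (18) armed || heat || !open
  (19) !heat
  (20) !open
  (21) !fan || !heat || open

open = False, wind = False, light = False, key = True, fan = False, armed = False, heat = False

Unit clause (key) forces key = True.
Unit clause (!heat) forces heat = False.
Unit clause (!open) forces open = False.
In (!fan || heat) only !fan is left, so fan = False.
In (!armed || fan) only !armed is left, so armed = False.
Set wind = False.
Set light = False.
All clauses satisfied.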